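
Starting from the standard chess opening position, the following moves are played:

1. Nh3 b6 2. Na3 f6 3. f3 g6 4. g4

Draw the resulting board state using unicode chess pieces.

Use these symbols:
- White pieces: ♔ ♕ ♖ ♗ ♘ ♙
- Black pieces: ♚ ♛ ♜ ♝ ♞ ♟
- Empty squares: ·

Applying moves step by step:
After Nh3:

♜ ♞ ♝ ♛ ♚ ♝ ♞ ♜
♟ ♟ ♟ ♟ ♟ ♟ ♟ ♟
· · · · · · · ·
· · · · · · · ·
· · · · · · · ·
· · · · · · · ♘
♙ ♙ ♙ ♙ ♙ ♙ ♙ ♙
♖ ♘ ♗ ♕ ♔ ♗ · ♖


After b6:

♜ ♞ ♝ ♛ ♚ ♝ ♞ ♜
♟ · ♟ ♟ ♟ ♟ ♟ ♟
· ♟ · · · · · ·
· · · · · · · ·
· · · · · · · ·
· · · · · · · ♘
♙ ♙ ♙ ♙ ♙ ♙ ♙ ♙
♖ ♘ ♗ ♕ ♔ ♗ · ♖


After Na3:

♜ ♞ ♝ ♛ ♚ ♝ ♞ ♜
♟ · ♟ ♟ ♟ ♟ ♟ ♟
· ♟ · · · · · ·
· · · · · · · ·
· · · · · · · ·
♘ · · · · · · ♘
♙ ♙ ♙ ♙ ♙ ♙ ♙ ♙
♖ · ♗ ♕ ♔ ♗ · ♖


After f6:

♜ ♞ ♝ ♛ ♚ ♝ ♞ ♜
♟ · ♟ ♟ ♟ · ♟ ♟
· ♟ · · · ♟ · ·
· · · · · · · ·
· · · · · · · ·
♘ · · · · · · ♘
♙ ♙ ♙ ♙ ♙ ♙ ♙ ♙
♖ · ♗ ♕ ♔ ♗ · ♖


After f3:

♜ ♞ ♝ ♛ ♚ ♝ ♞ ♜
♟ · ♟ ♟ ♟ · ♟ ♟
· ♟ · · · ♟ · ·
· · · · · · · ·
· · · · · · · ·
♘ · · · · ♙ · ♘
♙ ♙ ♙ ♙ ♙ · ♙ ♙
♖ · ♗ ♕ ♔ ♗ · ♖


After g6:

♜ ♞ ♝ ♛ ♚ ♝ ♞ ♜
♟ · ♟ ♟ ♟ · · ♟
· ♟ · · · ♟ ♟ ·
· · · · · · · ·
· · · · · · · ·
♘ · · · · ♙ · ♘
♙ ♙ ♙ ♙ ♙ · ♙ ♙
♖ · ♗ ♕ ♔ ♗ · ♖


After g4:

♜ ♞ ♝ ♛ ♚ ♝ ♞ ♜
♟ · ♟ ♟ ♟ · · ♟
· ♟ · · · ♟ ♟ ·
· · · · · · · ·
· · · · · · ♙ ·
♘ · · · · ♙ · ♘
♙ ♙ ♙ ♙ ♙ · · ♙
♖ · ♗ ♕ ♔ ♗ · ♖



  a b c d e f g h
  ─────────────────
8│♜ ♞ ♝ ♛ ♚ ♝ ♞ ♜│8
7│♟ · ♟ ♟ ♟ · · ♟│7
6│· ♟ · · · ♟ ♟ ·│6
5│· · · · · · · ·│5
4│· · · · · · ♙ ·│4
3│♘ · · · · ♙ · ♘│3
2│♙ ♙ ♙ ♙ ♙ · · ♙│2
1│♖ · ♗ ♕ ♔ ♗ · ♖│1
  ─────────────────
  a b c d e f g h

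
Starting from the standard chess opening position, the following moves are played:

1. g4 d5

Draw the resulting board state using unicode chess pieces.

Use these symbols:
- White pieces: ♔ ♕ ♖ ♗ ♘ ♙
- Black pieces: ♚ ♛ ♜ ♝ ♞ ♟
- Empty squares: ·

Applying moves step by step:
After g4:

♜ ♞ ♝ ♛ ♚ ♝ ♞ ♜
♟ ♟ ♟ ♟ ♟ ♟ ♟ ♟
· · · · · · · ·
· · · · · · · ·
· · · · · · ♙ ·
· · · · · · · ·
♙ ♙ ♙ ♙ ♙ ♙ · ♙
♖ ♘ ♗ ♕ ♔ ♗ ♘ ♖


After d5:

♜ ♞ ♝ ♛ ♚ ♝ ♞ ♜
♟ ♟ ♟ · ♟ ♟ ♟ ♟
· · · · · · · ·
· · · ♟ · · · ·
· · · · · · ♙ ·
· · · · · · · ·
♙ ♙ ♙ ♙ ♙ ♙ · ♙
♖ ♘ ♗ ♕ ♔ ♗ ♘ ♖



  a b c d e f g h
  ─────────────────
8│♜ ♞ ♝ ♛ ♚ ♝ ♞ ♜│8
7│♟ ♟ ♟ · ♟ ♟ ♟ ♟│7
6│· · · · · · · ·│6
5│· · · ♟ · · · ·│5
4│· · · · · · ♙ ·│4
3│· · · · · · · ·│3
2│♙ ♙ ♙ ♙ ♙ ♙ · ♙│2
1│♖ ♘ ♗ ♕ ♔ ♗ ♘ ♖│1
  ─────────────────
  a b c d e f g h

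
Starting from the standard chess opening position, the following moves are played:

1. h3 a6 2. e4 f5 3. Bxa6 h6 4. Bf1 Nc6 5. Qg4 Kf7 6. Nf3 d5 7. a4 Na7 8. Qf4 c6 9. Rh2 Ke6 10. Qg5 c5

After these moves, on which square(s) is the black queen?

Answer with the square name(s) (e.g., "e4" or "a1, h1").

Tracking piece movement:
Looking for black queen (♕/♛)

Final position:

  a b c d e f g h
  ─────────────────
8│♜ · ♝ ♛ · ♝ ♞ ♜│8
7│♞ ♟ · · ♟ · ♟ ·│7
6│· · · · ♚ · · ♟│6
5│· · ♟ ♟ · ♟ ♕ ·│5
4│♙ · · · ♙ · · ·│4
3│· · · · · ♘ · ♙│3
2│· ♙ ♙ ♙ · ♙ ♙ ♖│2
1│♖ ♘ ♗ · ♔ ♗ · ·│1
  ─────────────────
  a b c d e f g h


d8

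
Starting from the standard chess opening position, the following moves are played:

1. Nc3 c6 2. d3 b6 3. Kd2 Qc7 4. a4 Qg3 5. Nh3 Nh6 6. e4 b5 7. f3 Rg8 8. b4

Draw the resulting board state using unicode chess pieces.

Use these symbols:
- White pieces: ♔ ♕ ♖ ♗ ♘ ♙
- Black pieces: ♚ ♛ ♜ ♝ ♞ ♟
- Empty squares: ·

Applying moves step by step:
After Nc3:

♜ ♞ ♝ ♛ ♚ ♝ ♞ ♜
♟ ♟ ♟ ♟ ♟ ♟ ♟ ♟
· · · · · · · ·
· · · · · · · ·
· · · · · · · ·
· · ♘ · · · · ·
♙ ♙ ♙ ♙ ♙ ♙ ♙ ♙
♖ · ♗ ♕ ♔ ♗ ♘ ♖


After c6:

♜ ♞ ♝ ♛ ♚ ♝ ♞ ♜
♟ ♟ · ♟ ♟ ♟ ♟ ♟
· · ♟ · · · · ·
· · · · · · · ·
· · · · · · · ·
· · ♘ · · · · ·
♙ ♙ ♙ ♙ ♙ ♙ ♙ ♙
♖ · ♗ ♕ ♔ ♗ ♘ ♖


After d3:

♜ ♞ ♝ ♛ ♚ ♝ ♞ ♜
♟ ♟ · ♟ ♟ ♟ ♟ ♟
· · ♟ · · · · ·
· · · · · · · ·
· · · · · · · ·
· · ♘ ♙ · · · ·
♙ ♙ ♙ · ♙ ♙ ♙ ♙
♖ · ♗ ♕ ♔ ♗ ♘ ♖


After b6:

♜ ♞ ♝ ♛ ♚ ♝ ♞ ♜
♟ · · ♟ ♟ ♟ ♟ ♟
· ♟ ♟ · · · · ·
· · · · · · · ·
· · · · · · · ·
· · ♘ ♙ · · · ·
♙ ♙ ♙ · ♙ ♙ ♙ ♙
♖ · ♗ ♕ ♔ ♗ ♘ ♖


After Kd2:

♜ ♞ ♝ ♛ ♚ ♝ ♞ ♜
♟ · · ♟ ♟ ♟ ♟ ♟
· ♟ ♟ · · · · ·
· · · · · · · ·
· · · · · · · ·
· · ♘ ♙ · · · ·
♙ ♙ ♙ ♔ ♙ ♙ ♙ ♙
♖ · ♗ ♕ · ♗ ♘ ♖


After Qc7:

♜ ♞ ♝ · ♚ ♝ ♞ ♜
♟ · ♛ ♟ ♟ ♟ ♟ ♟
· ♟ ♟ · · · · ·
· · · · · · · ·
· · · · · · · ·
· · ♘ ♙ · · · ·
♙ ♙ ♙ ♔ ♙ ♙ ♙ ♙
♖ · ♗ ♕ · ♗ ♘ ♖


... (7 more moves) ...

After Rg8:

♜ ♞ ♝ · ♚ ♝ ♜ ·
♟ · · ♟ ♟ ♟ ♟ ♟
· · ♟ · · · · ♞
· ♟ · · · · · ·
♙ · · · ♙ · · ·
· · ♘ ♙ · ♙ ♛ ♘
· ♙ ♙ ♔ · · ♙ ♙
♖ · ♗ ♕ · ♗ · ♖


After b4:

♜ ♞ ♝ · ♚ ♝ ♜ ·
♟ · · ♟ ♟ ♟ ♟ ♟
· · ♟ · · · · ♞
· ♟ · · · · · ·
♙ ♙ · · ♙ · · ·
· · ♘ ♙ · ♙ ♛ ♘
· · ♙ ♔ · · ♙ ♙
♖ · ♗ ♕ · ♗ · ♖



  a b c d e f g h
  ─────────────────
8│♜ ♞ ♝ · ♚ ♝ ♜ ·│8
7│♟ · · ♟ ♟ ♟ ♟ ♟│7
6│· · ♟ · · · · ♞│6
5│· ♟ · · · · · ·│5
4│♙ ♙ · · ♙ · · ·│4
3│· · ♘ ♙ · ♙ ♛ ♘│3
2│· · ♙ ♔ · · ♙ ♙│2
1│♖ · ♗ ♕ · ♗ · ♖│1
  ─────────────────
  a b c d e f g h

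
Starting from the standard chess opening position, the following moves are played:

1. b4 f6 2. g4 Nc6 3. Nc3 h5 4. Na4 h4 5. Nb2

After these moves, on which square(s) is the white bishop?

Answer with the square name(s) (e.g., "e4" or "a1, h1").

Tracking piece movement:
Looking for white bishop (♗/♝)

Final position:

  a b c d e f g h
  ─────────────────
8│♜ · ♝ ♛ ♚ ♝ ♞ ♜│8
7│♟ ♟ ♟ ♟ ♟ · ♟ ·│7
6│· · ♞ · · ♟ · ·│6
5│· · · · · · · ·│5
4│· ♙ · · · · ♙ ♟│4
3│· · · · · · · ·│3
2│♙ ♘ ♙ ♙ ♙ ♙ · ♙│2
1│♖ · ♗ ♕ ♔ ♗ ♘ ♖│1
  ─────────────────
  a b c d e f g h


c1, f1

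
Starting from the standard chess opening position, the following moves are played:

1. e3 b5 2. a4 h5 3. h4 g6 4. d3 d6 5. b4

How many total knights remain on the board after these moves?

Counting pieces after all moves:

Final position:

  a b c d e f g h
  ─────────────────
8│♜ ♞ ♝ ♛ ♚ ♝ ♞ ♜│8
7│♟ · ♟ · ♟ ♟ · ·│7
6│· · · ♟ · · ♟ ·│6
5│· ♟ · · · · · ♟│5
4│♙ ♙ · · · · · ♙│4
3│· · · ♙ ♙ · · ·│3
2│· · ♙ · · ♙ ♙ ·│2
1│♖ ♘ ♗ ♕ ♔ ♗ ♘ ♖│1
  ─────────────────
  a b c d e f g h


4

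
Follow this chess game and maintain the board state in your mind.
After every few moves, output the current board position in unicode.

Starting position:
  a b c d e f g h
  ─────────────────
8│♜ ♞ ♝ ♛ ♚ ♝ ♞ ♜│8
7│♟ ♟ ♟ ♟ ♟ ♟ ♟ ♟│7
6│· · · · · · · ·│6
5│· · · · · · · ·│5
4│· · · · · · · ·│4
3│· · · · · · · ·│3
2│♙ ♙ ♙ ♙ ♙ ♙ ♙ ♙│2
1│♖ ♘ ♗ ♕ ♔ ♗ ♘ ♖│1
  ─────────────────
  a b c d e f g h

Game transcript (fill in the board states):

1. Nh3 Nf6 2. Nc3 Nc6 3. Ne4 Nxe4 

  a b c d e f g h
  ─────────────────
8│♜ · ♝ ♛ ♚ ♝ · ♜│8
7│♟ ♟ ♟ ♟ ♟ ♟ ♟ ♟│7
6│· · ♞ · · · · ·│6
5│· · · · · · · ·│5
4│· · · · ♞ · · ·│4
3│· · · · · · · ♘│3
2│♙ ♙ ♙ ♙ ♙ ♙ ♙ ♙│2
1│♖ · ♗ ♕ ♔ ♗ · ♖│1
  ─────────────────
  a b c d e f g h

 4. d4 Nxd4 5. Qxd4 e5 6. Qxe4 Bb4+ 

  a b c d e f g h
  ─────────────────
8│♜ · ♝ ♛ ♚ · · ♜│8
7│♟ ♟ ♟ ♟ · ♟ ♟ ♟│7
6│· · · · · · · ·│6
5│· · · · ♟ · · ·│5
4│· ♝ · · ♕ · · ·│4
3│· · · · · · · ♘│3
2│♙ ♙ ♙ · ♙ ♙ ♙ ♙│2
1│♖ · ♗ · ♔ ♗ · ♖│1
  ─────────────────
  a b c d e f g h

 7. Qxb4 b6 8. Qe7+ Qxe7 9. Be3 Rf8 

  a b c d e f g h
  ─────────────────
8│♜ · ♝ · ♚ ♜ · ·│8
7│♟ · ♟ ♟ ♛ ♟ ♟ ♟│7
6│· ♟ · · · · · ·│6
5│· · · · ♟ · · ·│5
4│· · · · · · · ·│4
3│· · · · ♗ · · ♘│3
2│♙ ♙ ♙ · ♙ ♙ ♙ ♙│2
1│♖ · · · ♔ ♗ · ♖│1
  ─────────────────
  a b c d e f g h

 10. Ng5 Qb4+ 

  a b c d e f g h
  ─────────────────
8│♜ · ♝ · ♚ ♜ · ·│8
7│♟ · ♟ ♟ · ♟ ♟ ♟│7
6│· ♟ · · · · · ·│6
5│· · · · ♟ · ♘ ·│5
4│· ♛ · · · · · ·│4
3│· · · · ♗ · · ·│3
2│♙ ♙ ♙ · ♙ ♙ ♙ ♙│2
1│♖ · · · ♔ ♗ · ♖│1
  ─────────────────
  a b c d e f g h


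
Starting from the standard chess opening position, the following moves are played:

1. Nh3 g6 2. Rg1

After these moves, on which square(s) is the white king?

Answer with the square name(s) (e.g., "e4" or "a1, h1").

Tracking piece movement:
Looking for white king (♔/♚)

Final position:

  a b c d e f g h
  ─────────────────
8│♜ ♞ ♝ ♛ ♚ ♝ ♞ ♜│8
7│♟ ♟ ♟ ♟ ♟ ♟ · ♟│7
6│· · · · · · ♟ ·│6
5│· · · · · · · ·│5
4│· · · · · · · ·│4
3│· · · · · · · ♘│3
2│♙ ♙ ♙ ♙ ♙ ♙ ♙ ♙│2
1│♖ ♘ ♗ ♕ ♔ ♗ ♖ ·│1
  ─────────────────
  a b c d e f g h


e1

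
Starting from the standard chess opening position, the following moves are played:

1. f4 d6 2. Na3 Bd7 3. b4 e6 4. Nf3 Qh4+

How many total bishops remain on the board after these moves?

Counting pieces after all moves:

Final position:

  a b c d e f g h
  ─────────────────
8│♜ ♞ · · ♚ ♝ ♞ ♜│8
7│♟ ♟ ♟ ♝ · ♟ ♟ ♟│7
6│· · · ♟ ♟ · · ·│6
5│· · · · · · · ·│5
4│· ♙ · · · ♙ · ♛│4
3│♘ · · · · ♘ · ·│3
2│♙ · ♙ ♙ ♙ · ♙ ♙│2
1│♖ · ♗ ♕ ♔ ♗ · ♖│1
  ─────────────────
  a b c d e f g h


4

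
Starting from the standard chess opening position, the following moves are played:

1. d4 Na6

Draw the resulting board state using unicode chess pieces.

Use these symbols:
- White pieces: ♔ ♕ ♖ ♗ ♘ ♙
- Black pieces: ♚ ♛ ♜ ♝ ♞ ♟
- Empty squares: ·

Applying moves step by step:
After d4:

♜ ♞ ♝ ♛ ♚ ♝ ♞ ♜
♟ ♟ ♟ ♟ ♟ ♟ ♟ ♟
· · · · · · · ·
· · · · · · · ·
· · · ♙ · · · ·
· · · · · · · ·
♙ ♙ ♙ · ♙ ♙ ♙ ♙
♖ ♘ ♗ ♕ ♔ ♗ ♘ ♖


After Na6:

♜ · ♝ ♛ ♚ ♝ ♞ ♜
♟ ♟ ♟ ♟ ♟ ♟ ♟ ♟
♞ · · · · · · ·
· · · · · · · ·
· · · ♙ · · · ·
· · · · · · · ·
♙ ♙ ♙ · ♙ ♙ ♙ ♙
♖ ♘ ♗ ♕ ♔ ♗ ♘ ♖



  a b c d e f g h
  ─────────────────
8│♜ · ♝ ♛ ♚ ♝ ♞ ♜│8
7│♟ ♟ ♟ ♟ ♟ ♟ ♟ ♟│7
6│♞ · · · · · · ·│6
5│· · · · · · · ·│5
4│· · · ♙ · · · ·│4
3│· · · · · · · ·│3
2│♙ ♙ ♙ · ♙ ♙ ♙ ♙│2
1│♖ ♘ ♗ ♕ ♔ ♗ ♘ ♖│1
  ─────────────────
  a b c d e f g h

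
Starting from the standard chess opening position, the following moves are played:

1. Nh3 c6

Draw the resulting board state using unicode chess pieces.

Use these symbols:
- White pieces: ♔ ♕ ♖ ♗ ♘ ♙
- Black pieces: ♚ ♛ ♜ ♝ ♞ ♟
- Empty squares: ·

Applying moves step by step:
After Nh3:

♜ ♞ ♝ ♛ ♚ ♝ ♞ ♜
♟ ♟ ♟ ♟ ♟ ♟ ♟ ♟
· · · · · · · ·
· · · · · · · ·
· · · · · · · ·
· · · · · · · ♘
♙ ♙ ♙ ♙ ♙ ♙ ♙ ♙
♖ ♘ ♗ ♕ ♔ ♗ · ♖


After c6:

♜ ♞ ♝ ♛ ♚ ♝ ♞ ♜
♟ ♟ · ♟ ♟ ♟ ♟ ♟
· · ♟ · · · · ·
· · · · · · · ·
· · · · · · · ·
· · · · · · · ♘
♙ ♙ ♙ ♙ ♙ ♙ ♙ ♙
♖ ♘ ♗ ♕ ♔ ♗ · ♖



  a b c d e f g h
  ─────────────────
8│♜ ♞ ♝ ♛ ♚ ♝ ♞ ♜│8
7│♟ ♟ · ♟ ♟ ♟ ♟ ♟│7
6│· · ♟ · · · · ·│6
5│· · · · · · · ·│5
4│· · · · · · · ·│4
3│· · · · · · · ♘│3
2│♙ ♙ ♙ ♙ ♙ ♙ ♙ ♙│2
1│♖ ♘ ♗ ♕ ♔ ♗ · ♖│1
  ─────────────────
  a b c d e f g h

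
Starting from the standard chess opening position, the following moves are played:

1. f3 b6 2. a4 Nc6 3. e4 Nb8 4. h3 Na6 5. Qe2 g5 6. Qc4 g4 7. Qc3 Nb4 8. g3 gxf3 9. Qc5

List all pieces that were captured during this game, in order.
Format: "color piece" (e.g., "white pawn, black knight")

Tracking captures:
  gxf3: captured white pawn

white pawn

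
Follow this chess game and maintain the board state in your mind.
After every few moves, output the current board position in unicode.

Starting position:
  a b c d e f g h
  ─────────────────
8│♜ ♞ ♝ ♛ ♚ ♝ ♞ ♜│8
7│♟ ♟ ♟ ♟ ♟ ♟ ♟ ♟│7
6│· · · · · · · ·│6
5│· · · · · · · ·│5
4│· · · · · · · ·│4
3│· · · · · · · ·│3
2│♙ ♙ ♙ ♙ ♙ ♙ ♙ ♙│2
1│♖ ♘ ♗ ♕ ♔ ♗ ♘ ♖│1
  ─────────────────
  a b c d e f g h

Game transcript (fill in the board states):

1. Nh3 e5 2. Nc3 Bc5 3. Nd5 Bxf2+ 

  a b c d e f g h
  ─────────────────
8│♜ ♞ ♝ ♛ ♚ · ♞ ♜│8
7│♟ ♟ ♟ ♟ · ♟ ♟ ♟│7
6│· · · · · · · ·│6
5│· · · ♘ ♟ · · ·│5
4│· · · · · · · ·│4
3│· · · · · · · ♘│3
2│♙ ♙ ♙ ♙ ♙ ♝ ♙ ♙│2
1│♖ · ♗ ♕ ♔ ♗ · ♖│1
  ─────────────────
  a b c d e f g h

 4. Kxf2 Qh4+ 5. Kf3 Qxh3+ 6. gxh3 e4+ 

  a b c d e f g h
  ─────────────────
8│♜ ♞ ♝ · ♚ · ♞ ♜│8
7│♟ ♟ ♟ ♟ · ♟ ♟ ♟│7
6│· · · · · · · ·│6
5│· · · ♘ · · · ·│5
4│· · · · ♟ · · ·│4
3│· · · · · ♔ · ♙│3
2│♙ ♙ ♙ ♙ ♙ · · ♙│2
1│♖ · ♗ ♕ · ♗ · ♖│1
  ─────────────────
  a b c d e f g h

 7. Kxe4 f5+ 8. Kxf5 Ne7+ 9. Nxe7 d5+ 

  a b c d e f g h
  ─────────────────
8│♜ ♞ ♝ · ♚ · · ♜│8
7│♟ ♟ ♟ · ♘ · ♟ ♟│7
6│· · · · · · · ·│6
5│· · · ♟ · ♔ · ·│5
4│· · · · · · · ·│4
3│· · · · · · · ♙│3
2│♙ ♙ ♙ ♙ ♙ · · ♙│2
1│♖ · ♗ ♕ · ♗ · ♖│1
  ─────────────────
  a b c d e f g h

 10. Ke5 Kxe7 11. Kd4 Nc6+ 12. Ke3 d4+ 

  a b c d e f g h
  ─────────────────
8│♜ · ♝ · · · · ♜│8
7│♟ ♟ ♟ · ♚ · ♟ ♟│7
6│· · ♞ · · · · ·│6
5│· · · · · · · ·│5
4│· · · ♟ · · · ·│4
3│· · · · ♔ · · ♙│3
2│♙ ♙ ♙ ♙ ♙ · · ♙│2
1│♖ · ♗ ♕ · ♗ · ♖│1
  ─────────────────
  a b c d e f g h

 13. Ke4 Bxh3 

  a b c d e f g h
  ─────────────────
8│♜ · · · · · · ♜│8
7│♟ ♟ ♟ · ♚ · ♟ ♟│7
6│· · ♞ · · · · ·│6
5│· · · · · · · ·│5
4│· · · ♟ ♔ · · ·│4
3│· · · · · · · ♝│3
2│♙ ♙ ♙ ♙ ♙ · · ♙│2
1│♖ · ♗ ♕ · ♗ · ♖│1
  ─────────────────
  a b c d e f g h


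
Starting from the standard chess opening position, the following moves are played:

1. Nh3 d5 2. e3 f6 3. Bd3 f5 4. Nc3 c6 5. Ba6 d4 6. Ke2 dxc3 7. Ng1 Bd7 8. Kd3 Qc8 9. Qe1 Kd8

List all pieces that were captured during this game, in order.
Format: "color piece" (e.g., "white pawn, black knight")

Tracking captures:
  dxc3: captured white knight

white knight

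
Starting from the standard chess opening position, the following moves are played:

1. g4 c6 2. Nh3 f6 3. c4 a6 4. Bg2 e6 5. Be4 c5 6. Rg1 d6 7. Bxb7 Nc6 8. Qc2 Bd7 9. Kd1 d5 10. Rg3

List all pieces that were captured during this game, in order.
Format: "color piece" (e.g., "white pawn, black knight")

Tracking captures:
  Bxb7: captured black pawn

black pawn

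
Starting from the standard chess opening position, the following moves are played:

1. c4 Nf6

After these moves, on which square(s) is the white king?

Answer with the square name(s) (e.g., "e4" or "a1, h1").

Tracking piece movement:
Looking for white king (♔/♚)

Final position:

  a b c d e f g h
  ─────────────────
8│♜ ♞ ♝ ♛ ♚ ♝ · ♜│8
7│♟ ♟ ♟ ♟ ♟ ♟ ♟ ♟│7
6│· · · · · ♞ · ·│6
5│· · · · · · · ·│5
4│· · ♙ · · · · ·│4
3│· · · · · · · ·│3
2│♙ ♙ · ♙ ♙ ♙ ♙ ♙│2
1│♖ ♘ ♗ ♕ ♔ ♗ ♘ ♖│1
  ─────────────────
  a b c d e f g h


e1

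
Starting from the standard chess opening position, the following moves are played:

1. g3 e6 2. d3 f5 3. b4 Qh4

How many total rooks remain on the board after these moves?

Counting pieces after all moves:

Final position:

  a b c d e f g h
  ─────────────────
8│♜ ♞ ♝ · ♚ ♝ ♞ ♜│8
7│♟ ♟ ♟ ♟ · · ♟ ♟│7
6│· · · · ♟ · · ·│6
5│· · · · · ♟ · ·│5
4│· ♙ · · · · · ♛│4
3│· · · ♙ · · ♙ ·│3
2│♙ · ♙ · ♙ ♙ · ♙│2
1│♖ ♘ ♗ ♕ ♔ ♗ ♘ ♖│1
  ─────────────────
  a b c d e f g h


4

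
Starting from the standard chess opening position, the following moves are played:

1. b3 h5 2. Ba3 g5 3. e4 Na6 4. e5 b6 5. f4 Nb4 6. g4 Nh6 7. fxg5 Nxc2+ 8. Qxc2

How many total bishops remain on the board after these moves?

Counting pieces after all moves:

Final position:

  a b c d e f g h
  ─────────────────
8│♜ · ♝ ♛ ♚ ♝ · ♜│8
7│♟ · ♟ ♟ ♟ ♟ · ·│7
6│· ♟ · · · · · ♞│6
5│· · · · ♙ · ♙ ♟│5
4│· · · · · · ♙ ·│4
3│♗ ♙ · · · · · ·│3
2│♙ · ♕ ♙ · · · ♙│2
1│♖ ♘ · · ♔ ♗ ♘ ♖│1
  ─────────────────
  a b c d e f g h


4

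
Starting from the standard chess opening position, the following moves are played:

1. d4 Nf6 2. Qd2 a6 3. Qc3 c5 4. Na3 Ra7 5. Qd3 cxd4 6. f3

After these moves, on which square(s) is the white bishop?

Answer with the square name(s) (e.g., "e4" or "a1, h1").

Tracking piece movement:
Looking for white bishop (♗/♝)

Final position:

  a b c d e f g h
  ─────────────────
8│· ♞ ♝ ♛ ♚ ♝ · ♜│8
7│♜ ♟ · ♟ ♟ ♟ ♟ ♟│7
6│♟ · · · · ♞ · ·│6
5│· · · · · · · ·│5
4│· · · ♟ · · · ·│4
3│♘ · · ♕ · ♙ · ·│3
2│♙ ♙ ♙ · ♙ · ♙ ♙│2
1│♖ · ♗ · ♔ ♗ ♘ ♖│1
  ─────────────────
  a b c d e f g h


c1, f1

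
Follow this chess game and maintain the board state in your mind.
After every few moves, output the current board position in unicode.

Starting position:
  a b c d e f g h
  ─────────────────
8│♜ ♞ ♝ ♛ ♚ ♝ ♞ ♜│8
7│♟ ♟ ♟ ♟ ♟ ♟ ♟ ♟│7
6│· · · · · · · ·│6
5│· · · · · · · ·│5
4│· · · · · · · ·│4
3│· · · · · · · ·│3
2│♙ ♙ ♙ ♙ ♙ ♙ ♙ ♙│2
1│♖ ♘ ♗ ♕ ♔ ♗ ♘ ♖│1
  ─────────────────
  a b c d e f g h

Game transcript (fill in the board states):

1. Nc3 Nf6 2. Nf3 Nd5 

  a b c d e f g h
  ─────────────────
8│♜ ♞ ♝ ♛ ♚ ♝ · ♜│8
7│♟ ♟ ♟ ♟ ♟ ♟ ♟ ♟│7
6│· · · · · · · ·│6
5│· · · ♞ · · · ·│5
4│· · · · · · · ·│4
3│· · ♘ · · ♘ · ·│3
2│♙ ♙ ♙ ♙ ♙ ♙ ♙ ♙│2
1│♖ · ♗ ♕ ♔ ♗ · ♖│1
  ─────────────────
  a b c d e f g h

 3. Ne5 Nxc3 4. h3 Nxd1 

  a b c d e f g h
  ─────────────────
8│♜ ♞ ♝ ♛ ♚ ♝ · ♜│8
7│♟ ♟ ♟ ♟ ♟ ♟ ♟ ♟│7
6│· · · · · · · ·│6
5│· · · · ♘ · · ·│5
4│· · · · · · · ·│4
3│· · · · · · · ♙│3
2│♙ ♙ ♙ ♙ ♙ ♙ ♙ ·│2
1│♖ · ♗ ♞ ♔ ♗ · ♖│1
  ─────────────────
  a b c d e f g h

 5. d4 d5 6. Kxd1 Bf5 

  a b c d e f g h
  ─────────────────
8│♜ ♞ · ♛ ♚ ♝ · ♜│8
7│♟ ♟ ♟ · ♟ ♟ ♟ ♟│7
6│· · · · · · · ·│6
5│· · · ♟ ♘ ♝ · ·│5
4│· · · ♙ · · · ·│4
3│· · · · · · · ♙│3
2│♙ ♙ ♙ · ♙ ♙ ♙ ·│2
1│♖ · ♗ ♔ · ♗ · ♖│1
  ─────────────────
  a b c d e f g h

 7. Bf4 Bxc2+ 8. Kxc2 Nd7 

  a b c d e f g h
  ─────────────────
8│♜ · · ♛ ♚ ♝ · ♜│8
7│♟ ♟ ♟ ♞ ♟ ♟ ♟ ♟│7
6│· · · · · · · ·│6
5│· · · ♟ ♘ · · ·│5
4│· · · ♙ · ♗ · ·│4
3│· · · · · · · ♙│3
2│♙ ♙ ♔ · ♙ ♙ ♙ ·│2
1│♖ · · · · ♗ · ♖│1
  ─────────────────
  a b c d e f g h

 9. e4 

  a b c d e f g h
  ─────────────────
8│♜ · · ♛ ♚ ♝ · ♜│8
7│♟ ♟ ♟ ♞ ♟ ♟ ♟ ♟│7
6│· · · · · · · ·│6
5│· · · ♟ ♘ · · ·│5
4│· · · ♙ ♙ ♗ · ·│4
3│· · · · · · · ♙│3
2│♙ ♙ ♔ · · ♙ ♙ ·│2
1│♖ · · · · ♗ · ♖│1
  ─────────────────
  a b c d e f g h


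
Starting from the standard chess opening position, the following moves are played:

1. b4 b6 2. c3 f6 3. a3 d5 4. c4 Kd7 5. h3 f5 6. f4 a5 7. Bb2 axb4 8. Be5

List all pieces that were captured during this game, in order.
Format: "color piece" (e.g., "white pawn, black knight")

Tracking captures:
  axb4: captured white pawn

white pawn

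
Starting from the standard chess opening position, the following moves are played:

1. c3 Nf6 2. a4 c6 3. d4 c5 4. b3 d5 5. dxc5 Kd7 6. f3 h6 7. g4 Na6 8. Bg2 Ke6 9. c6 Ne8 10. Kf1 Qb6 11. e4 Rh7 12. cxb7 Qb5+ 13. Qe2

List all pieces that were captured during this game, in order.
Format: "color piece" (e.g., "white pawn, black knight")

Tracking captures:
  dxc5: captured black pawn
  cxb7: captured black pawn

black pawn, black pawn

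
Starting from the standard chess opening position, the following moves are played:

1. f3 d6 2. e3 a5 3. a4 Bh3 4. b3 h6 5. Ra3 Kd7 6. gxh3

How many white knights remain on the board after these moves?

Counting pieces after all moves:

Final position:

  a b c d e f g h
  ─────────────────
8│♜ ♞ · ♛ · ♝ ♞ ♜│8
7│· ♟ ♟ ♚ ♟ ♟ ♟ ·│7
6│· · · ♟ · · · ♟│6
5│♟ · · · · · · ·│5
4│♙ · · · · · · ·│4
3│♖ ♙ · · ♙ ♙ · ♙│3
2│· · ♙ ♙ · · · ♙│2
1│· ♘ ♗ ♕ ♔ ♗ ♘ ♖│1
  ─────────────────
  a b c d e f g h


2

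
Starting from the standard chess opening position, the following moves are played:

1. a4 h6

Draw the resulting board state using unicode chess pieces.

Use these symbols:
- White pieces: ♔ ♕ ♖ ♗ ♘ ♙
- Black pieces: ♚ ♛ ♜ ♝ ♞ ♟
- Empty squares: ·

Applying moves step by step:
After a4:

♜ ♞ ♝ ♛ ♚ ♝ ♞ ♜
♟ ♟ ♟ ♟ ♟ ♟ ♟ ♟
· · · · · · · ·
· · · · · · · ·
♙ · · · · · · ·
· · · · · · · ·
· ♙ ♙ ♙ ♙ ♙ ♙ ♙
♖ ♘ ♗ ♕ ♔ ♗ ♘ ♖


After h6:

♜ ♞ ♝ ♛ ♚ ♝ ♞ ♜
♟ ♟ ♟ ♟ ♟ ♟ ♟ ·
· · · · · · · ♟
· · · · · · · ·
♙ · · · · · · ·
· · · · · · · ·
· ♙ ♙ ♙ ♙ ♙ ♙ ♙
♖ ♘ ♗ ♕ ♔ ♗ ♘ ♖



  a b c d e f g h
  ─────────────────
8│♜ ♞ ♝ ♛ ♚ ♝ ♞ ♜│8
7│♟ ♟ ♟ ♟ ♟ ♟ ♟ ·│7
6│· · · · · · · ♟│6
5│· · · · · · · ·│5
4│♙ · · · · · · ·│4
3│· · · · · · · ·│3
2│· ♙ ♙ ♙ ♙ ♙ ♙ ♙│2
1│♖ ♘ ♗ ♕ ♔ ♗ ♘ ♖│1
  ─────────────────
  a b c d e f g h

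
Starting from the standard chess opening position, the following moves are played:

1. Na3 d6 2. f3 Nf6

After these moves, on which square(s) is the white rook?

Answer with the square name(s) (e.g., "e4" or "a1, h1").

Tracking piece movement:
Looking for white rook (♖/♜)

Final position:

  a b c d e f g h
  ─────────────────
8│♜ ♞ ♝ ♛ ♚ ♝ · ♜│8
7│♟ ♟ ♟ · ♟ ♟ ♟ ♟│7
6│· · · ♟ · ♞ · ·│6
5│· · · · · · · ·│5
4│· · · · · · · ·│4
3│♘ · · · · ♙ · ·│3
2│♙ ♙ ♙ ♙ ♙ · ♙ ♙│2
1│♖ · ♗ ♕ ♔ ♗ ♘ ♖│1
  ─────────────────
  a b c d e f g h


a1, h1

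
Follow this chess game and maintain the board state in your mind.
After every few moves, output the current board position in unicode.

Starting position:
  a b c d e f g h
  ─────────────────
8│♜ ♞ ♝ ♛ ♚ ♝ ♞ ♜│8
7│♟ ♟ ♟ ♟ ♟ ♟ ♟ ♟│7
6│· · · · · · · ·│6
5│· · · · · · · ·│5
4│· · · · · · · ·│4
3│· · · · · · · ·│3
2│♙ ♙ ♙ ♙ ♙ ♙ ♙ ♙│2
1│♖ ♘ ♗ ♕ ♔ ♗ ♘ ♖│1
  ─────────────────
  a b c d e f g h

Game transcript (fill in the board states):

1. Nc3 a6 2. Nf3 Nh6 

  a b c d e f g h
  ─────────────────
8│♜ ♞ ♝ ♛ ♚ ♝ · ♜│8
7│· ♟ ♟ ♟ ♟ ♟ ♟ ♟│7
6│♟ · · · · · · ♞│6
5│· · · · · · · ·│5
4│· · · · · · · ·│4
3│· · ♘ · · ♘ · ·│3
2│♙ ♙ ♙ ♙ ♙ ♙ ♙ ♙│2
1│♖ · ♗ ♕ ♔ ♗ · ♖│1
  ─────────────────
  a b c d e f g h

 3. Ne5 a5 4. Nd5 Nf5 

  a b c d e f g h
  ─────────────────
8│♜ ♞ ♝ ♛ ♚ ♝ · ♜│8
7│· ♟ ♟ ♟ ♟ ♟ ♟ ♟│7
6│· · · · · · · ·│6
5│♟ · · ♘ ♘ ♞ · ·│5
4│· · · · · · · ·│4
3│· · · · · · · ·│3
2│♙ ♙ ♙ ♙ ♙ ♙ ♙ ♙│2
1│♖ · ♗ ♕ ♔ ♗ · ♖│1
  ─────────────────
  a b c d e f g h

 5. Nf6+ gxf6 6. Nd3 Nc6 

  a b c d e f g h
  ─────────────────
8│♜ · ♝ ♛ ♚ ♝ · ♜│8
7│· ♟ ♟ ♟ ♟ ♟ · ♟│7
6│· · ♞ · · ♟ · ·│6
5│♟ · · · · ♞ · ·│5
4│· · · · · · · ·│4
3│· · · ♘ · · · ·│3
2│♙ ♙ ♙ ♙ ♙ ♙ ♙ ♙│2
1│♖ · ♗ ♕ ♔ ♗ · ♖│1
  ─────────────────
  a b c d e f g h

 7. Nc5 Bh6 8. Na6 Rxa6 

  a b c d e f g h
  ─────────────────
8│· · ♝ ♛ ♚ · · ♜│8
7│· ♟ ♟ ♟ ♟ ♟ · ♟│7
6│♜ · ♞ · · ♟ · ♝│6
5│♟ · · · · ♞ · ·│5
4│· · · · · · · ·│4
3│· · · · · · · ·│3
2│♙ ♙ ♙ ♙ ♙ ♙ ♙ ♙│2
1│♖ · ♗ ♕ ♔ ♗ · ♖│1
  ─────────────────
  a b c d e f g h



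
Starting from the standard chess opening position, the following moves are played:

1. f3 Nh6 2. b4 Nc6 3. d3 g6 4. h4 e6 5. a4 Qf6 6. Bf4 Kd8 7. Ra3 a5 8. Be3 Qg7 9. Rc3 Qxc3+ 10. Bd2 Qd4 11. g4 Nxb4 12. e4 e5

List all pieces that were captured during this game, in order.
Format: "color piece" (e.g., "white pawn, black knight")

Tracking captures:
  Qxc3+: captured white rook
  Nxb4: captured white pawn

white rook, white pawn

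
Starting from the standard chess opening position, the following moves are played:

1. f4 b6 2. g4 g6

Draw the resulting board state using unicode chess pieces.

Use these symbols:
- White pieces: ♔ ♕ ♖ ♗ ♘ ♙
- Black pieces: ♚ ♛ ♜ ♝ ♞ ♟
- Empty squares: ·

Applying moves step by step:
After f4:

♜ ♞ ♝ ♛ ♚ ♝ ♞ ♜
♟ ♟ ♟ ♟ ♟ ♟ ♟ ♟
· · · · · · · ·
· · · · · · · ·
· · · · · ♙ · ·
· · · · · · · ·
♙ ♙ ♙ ♙ ♙ · ♙ ♙
♖ ♘ ♗ ♕ ♔ ♗ ♘ ♖


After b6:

♜ ♞ ♝ ♛ ♚ ♝ ♞ ♜
♟ · ♟ ♟ ♟ ♟ ♟ ♟
· ♟ · · · · · ·
· · · · · · · ·
· · · · · ♙ · ·
· · · · · · · ·
♙ ♙ ♙ ♙ ♙ · ♙ ♙
♖ ♘ ♗ ♕ ♔ ♗ ♘ ♖


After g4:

♜ ♞ ♝ ♛ ♚ ♝ ♞ ♜
♟ · ♟ ♟ ♟ ♟ ♟ ♟
· ♟ · · · · · ·
· · · · · · · ·
· · · · · ♙ ♙ ·
· · · · · · · ·
♙ ♙ ♙ ♙ ♙ · · ♙
♖ ♘ ♗ ♕ ♔ ♗ ♘ ♖


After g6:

♜ ♞ ♝ ♛ ♚ ♝ ♞ ♜
♟ · ♟ ♟ ♟ ♟ · ♟
· ♟ · · · · ♟ ·
· · · · · · · ·
· · · · · ♙ ♙ ·
· · · · · · · ·
♙ ♙ ♙ ♙ ♙ · · ♙
♖ ♘ ♗ ♕ ♔ ♗ ♘ ♖



  a b c d e f g h
  ─────────────────
8│♜ ♞ ♝ ♛ ♚ ♝ ♞ ♜│8
7│♟ · ♟ ♟ ♟ ♟ · ♟│7
6│· ♟ · · · · ♟ ·│6
5│· · · · · · · ·│5
4│· · · · · ♙ ♙ ·│4
3│· · · · · · · ·│3
2│♙ ♙ ♙ ♙ ♙ · · ♙│2
1│♖ ♘ ♗ ♕ ♔ ♗ ♘ ♖│1
  ─────────────────
  a b c d e f g h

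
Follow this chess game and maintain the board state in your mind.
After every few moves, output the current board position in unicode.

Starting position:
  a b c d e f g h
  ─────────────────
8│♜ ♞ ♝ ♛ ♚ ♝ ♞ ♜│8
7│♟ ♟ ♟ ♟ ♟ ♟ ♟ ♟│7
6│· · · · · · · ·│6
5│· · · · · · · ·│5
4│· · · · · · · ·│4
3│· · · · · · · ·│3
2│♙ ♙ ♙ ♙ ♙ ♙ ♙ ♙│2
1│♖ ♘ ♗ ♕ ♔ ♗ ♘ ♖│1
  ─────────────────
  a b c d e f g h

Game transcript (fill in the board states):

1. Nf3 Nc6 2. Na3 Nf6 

  a b c d e f g h
  ─────────────────
8│♜ · ♝ ♛ ♚ ♝ · ♜│8
7│♟ ♟ ♟ ♟ ♟ ♟ ♟ ♟│7
6│· · ♞ · · ♞ · ·│6
5│· · · · · · · ·│5
4│· · · · · · · ·│4
3│♘ · · · · ♘ · ·│3
2│♙ ♙ ♙ ♙ ♙ ♙ ♙ ♙│2
1│♖ · ♗ ♕ ♔ ♗ · ♖│1
  ─────────────────
  a b c d e f g h

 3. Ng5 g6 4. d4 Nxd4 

  a b c d e f g h
  ─────────────────
8│♜ · ♝ ♛ ♚ ♝ · ♜│8
7│♟ ♟ ♟ ♟ ♟ ♟ · ♟│7
6│· · · · · ♞ ♟ ·│6
5│· · · · · · ♘ ·│5
4│· · · ♞ · · · ·│4
3│♘ · · · · · · ·│3
2│♙ ♙ ♙ · ♙ ♙ ♙ ♙│2
1│♖ · ♗ ♕ ♔ ♗ · ♖│1
  ─────────────────
  a b c d e f g h

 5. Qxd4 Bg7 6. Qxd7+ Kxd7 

  a b c d e f g h
  ─────────────────
8│♜ · ♝ ♛ · · · ♜│8
7│♟ ♟ ♟ ♚ ♟ ♟ ♝ ♟│7
6│· · · · · ♞ ♟ ·│6
5│· · · · · · ♘ ·│5
4│· · · · · · · ·│4
3│♘ · · · · · · ·│3
2│♙ ♙ ♙ · ♙ ♙ ♙ ♙│2
1│♖ · ♗ · ♔ ♗ · ♖│1
  ─────────────────
  a b c d e f g h

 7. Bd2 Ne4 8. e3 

  a b c d e f g h
  ─────────────────
8│♜ · ♝ ♛ · · · ♜│8
7│♟ ♟ ♟ ♚ ♟ ♟ ♝ ♟│7
6│· · · · · · ♟ ·│6
5│· · · · · · ♘ ·│5
4│· · · · ♞ · · ·│4
3│♘ · · · ♙ · · ·│3
2│♙ ♙ ♙ ♗ · ♙ ♙ ♙│2
1│♖ · · · ♔ ♗ · ♖│1
  ─────────────────
  a b c d e f g h


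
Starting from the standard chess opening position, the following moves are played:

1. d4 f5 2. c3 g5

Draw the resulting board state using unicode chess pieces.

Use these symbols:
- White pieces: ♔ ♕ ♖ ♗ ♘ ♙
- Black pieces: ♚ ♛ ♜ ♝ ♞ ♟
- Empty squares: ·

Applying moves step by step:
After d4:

♜ ♞ ♝ ♛ ♚ ♝ ♞ ♜
♟ ♟ ♟ ♟ ♟ ♟ ♟ ♟
· · · · · · · ·
· · · · · · · ·
· · · ♙ · · · ·
· · · · · · · ·
♙ ♙ ♙ · ♙ ♙ ♙ ♙
♖ ♘ ♗ ♕ ♔ ♗ ♘ ♖


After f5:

♜ ♞ ♝ ♛ ♚ ♝ ♞ ♜
♟ ♟ ♟ ♟ ♟ · ♟ ♟
· · · · · · · ·
· · · · · ♟ · ·
· · · ♙ · · · ·
· · · · · · · ·
♙ ♙ ♙ · ♙ ♙ ♙ ♙
♖ ♘ ♗ ♕ ♔ ♗ ♘ ♖


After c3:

♜ ♞ ♝ ♛ ♚ ♝ ♞ ♜
♟ ♟ ♟ ♟ ♟ · ♟ ♟
· · · · · · · ·
· · · · · ♟ · ·
· · · ♙ · · · ·
· · ♙ · · · · ·
♙ ♙ · · ♙ ♙ ♙ ♙
♖ ♘ ♗ ♕ ♔ ♗ ♘ ♖


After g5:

♜ ♞ ♝ ♛ ♚ ♝ ♞ ♜
♟ ♟ ♟ ♟ ♟ · · ♟
· · · · · · · ·
· · · · · ♟ ♟ ·
· · · ♙ · · · ·
· · ♙ · · · · ·
♙ ♙ · · ♙ ♙ ♙ ♙
♖ ♘ ♗ ♕ ♔ ♗ ♘ ♖



  a b c d e f g h
  ─────────────────
8│♜ ♞ ♝ ♛ ♚ ♝ ♞ ♜│8
7│♟ ♟ ♟ ♟ ♟ · · ♟│7
6│· · · · · · · ·│6
5│· · · · · ♟ ♟ ·│5
4│· · · ♙ · · · ·│4
3│· · ♙ · · · · ·│3
2│♙ ♙ · · ♙ ♙ ♙ ♙│2
1│♖ ♘ ♗ ♕ ♔ ♗ ♘ ♖│1
  ─────────────────
  a b c d e f g h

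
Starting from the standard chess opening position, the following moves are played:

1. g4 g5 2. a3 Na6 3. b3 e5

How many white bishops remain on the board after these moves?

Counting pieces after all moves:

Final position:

  a b c d e f g h
  ─────────────────
8│♜ · ♝ ♛ ♚ ♝ ♞ ♜│8
7│♟ ♟ ♟ ♟ · ♟ · ♟│7
6│♞ · · · · · · ·│6
5│· · · · ♟ · ♟ ·│5
4│· · · · · · ♙ ·│4
3│♙ ♙ · · · · · ·│3
2│· · ♙ ♙ ♙ ♙ · ♙│2
1│♖ ♘ ♗ ♕ ♔ ♗ ♘ ♖│1
  ─────────────────
  a b c d e f g h


2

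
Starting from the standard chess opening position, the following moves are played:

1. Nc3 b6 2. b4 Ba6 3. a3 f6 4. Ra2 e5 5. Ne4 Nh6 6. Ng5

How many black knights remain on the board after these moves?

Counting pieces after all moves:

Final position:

  a b c d e f g h
  ─────────────────
8│♜ ♞ · ♛ ♚ ♝ · ♜│8
7│♟ · ♟ ♟ · · ♟ ♟│7
6│♝ ♟ · · · ♟ · ♞│6
5│· · · · ♟ · ♘ ·│5
4│· ♙ · · · · · ·│4
3│♙ · · · · · · ·│3
2│♖ · ♙ ♙ ♙ ♙ ♙ ♙│2
1│· · ♗ ♕ ♔ ♗ ♘ ♖│1
  ─────────────────
  a b c d e f g h


2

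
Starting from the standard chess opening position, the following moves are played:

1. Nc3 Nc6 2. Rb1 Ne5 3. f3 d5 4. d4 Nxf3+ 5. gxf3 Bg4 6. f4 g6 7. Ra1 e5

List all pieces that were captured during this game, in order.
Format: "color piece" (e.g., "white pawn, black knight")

Tracking captures:
  Nxf3+: captured white pawn
  gxf3: captured black knight

white pawn, black knight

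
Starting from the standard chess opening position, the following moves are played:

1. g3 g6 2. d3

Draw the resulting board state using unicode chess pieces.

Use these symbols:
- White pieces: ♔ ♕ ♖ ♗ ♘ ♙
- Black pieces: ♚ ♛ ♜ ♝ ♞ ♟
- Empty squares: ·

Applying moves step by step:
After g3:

♜ ♞ ♝ ♛ ♚ ♝ ♞ ♜
♟ ♟ ♟ ♟ ♟ ♟ ♟ ♟
· · · · · · · ·
· · · · · · · ·
· · · · · · · ·
· · · · · · ♙ ·
♙ ♙ ♙ ♙ ♙ ♙ · ♙
♖ ♘ ♗ ♕ ♔ ♗ ♘ ♖


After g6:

♜ ♞ ♝ ♛ ♚ ♝ ♞ ♜
♟ ♟ ♟ ♟ ♟ ♟ · ♟
· · · · · · ♟ ·
· · · · · · · ·
· · · · · · · ·
· · · · · · ♙ ·
♙ ♙ ♙ ♙ ♙ ♙ · ♙
♖ ♘ ♗ ♕ ♔ ♗ ♘ ♖


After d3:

♜ ♞ ♝ ♛ ♚ ♝ ♞ ♜
♟ ♟ ♟ ♟ ♟ ♟ · ♟
· · · · · · ♟ ·
· · · · · · · ·
· · · · · · · ·
· · · ♙ · · ♙ ·
♙ ♙ ♙ · ♙ ♙ · ♙
♖ ♘ ♗ ♕ ♔ ♗ ♘ ♖



  a b c d e f g h
  ─────────────────
8│♜ ♞ ♝ ♛ ♚ ♝ ♞ ♜│8
7│♟ ♟ ♟ ♟ ♟ ♟ · ♟│7
6│· · · · · · ♟ ·│6
5│· · · · · · · ·│5
4│· · · · · · · ·│4
3│· · · ♙ · · ♙ ·│3
2│♙ ♙ ♙ · ♙ ♙ · ♙│2
1│♖ ♘ ♗ ♕ ♔ ♗ ♘ ♖│1
  ─────────────────
  a b c d e f g h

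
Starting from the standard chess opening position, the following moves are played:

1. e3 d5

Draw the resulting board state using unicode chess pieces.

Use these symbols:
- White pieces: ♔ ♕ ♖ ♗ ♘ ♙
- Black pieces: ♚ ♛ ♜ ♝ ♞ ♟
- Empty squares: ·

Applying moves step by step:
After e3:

♜ ♞ ♝ ♛ ♚ ♝ ♞ ♜
♟ ♟ ♟ ♟ ♟ ♟ ♟ ♟
· · · · · · · ·
· · · · · · · ·
· · · · · · · ·
· · · · ♙ · · ·
♙ ♙ ♙ ♙ · ♙ ♙ ♙
♖ ♘ ♗ ♕ ♔ ♗ ♘ ♖


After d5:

♜ ♞ ♝ ♛ ♚ ♝ ♞ ♜
♟ ♟ ♟ · ♟ ♟ ♟ ♟
· · · · · · · ·
· · · ♟ · · · ·
· · · · · · · ·
· · · · ♙ · · ·
♙ ♙ ♙ ♙ · ♙ ♙ ♙
♖ ♘ ♗ ♕ ♔ ♗ ♘ ♖



  a b c d e f g h
  ─────────────────
8│♜ ♞ ♝ ♛ ♚ ♝ ♞ ♜│8
7│♟ ♟ ♟ · ♟ ♟ ♟ ♟│7
6│· · · · · · · ·│6
5│· · · ♟ · · · ·│5
4│· · · · · · · ·│4
3│· · · · ♙ · · ·│3
2│♙ ♙ ♙ ♙ · ♙ ♙ ♙│2
1│♖ ♘ ♗ ♕ ♔ ♗ ♘ ♖│1
  ─────────────────
  a b c d e f g h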